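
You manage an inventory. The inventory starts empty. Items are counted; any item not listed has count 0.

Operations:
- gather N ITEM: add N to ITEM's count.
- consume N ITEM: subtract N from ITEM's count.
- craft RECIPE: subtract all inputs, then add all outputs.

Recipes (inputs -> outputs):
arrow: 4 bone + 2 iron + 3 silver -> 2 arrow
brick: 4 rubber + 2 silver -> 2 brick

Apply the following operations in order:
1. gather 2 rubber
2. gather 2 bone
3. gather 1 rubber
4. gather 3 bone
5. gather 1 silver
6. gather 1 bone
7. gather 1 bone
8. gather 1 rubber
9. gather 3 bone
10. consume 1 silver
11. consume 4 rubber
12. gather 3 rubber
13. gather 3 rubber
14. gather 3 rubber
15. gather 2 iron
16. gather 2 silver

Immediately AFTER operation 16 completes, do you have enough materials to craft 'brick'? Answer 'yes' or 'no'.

After 1 (gather 2 rubber): rubber=2
After 2 (gather 2 bone): bone=2 rubber=2
After 3 (gather 1 rubber): bone=2 rubber=3
After 4 (gather 3 bone): bone=5 rubber=3
After 5 (gather 1 silver): bone=5 rubber=3 silver=1
After 6 (gather 1 bone): bone=6 rubber=3 silver=1
After 7 (gather 1 bone): bone=7 rubber=3 silver=1
After 8 (gather 1 rubber): bone=7 rubber=4 silver=1
After 9 (gather 3 bone): bone=10 rubber=4 silver=1
After 10 (consume 1 silver): bone=10 rubber=4
After 11 (consume 4 rubber): bone=10
After 12 (gather 3 rubber): bone=10 rubber=3
After 13 (gather 3 rubber): bone=10 rubber=6
After 14 (gather 3 rubber): bone=10 rubber=9
After 15 (gather 2 iron): bone=10 iron=2 rubber=9
After 16 (gather 2 silver): bone=10 iron=2 rubber=9 silver=2

Answer: yes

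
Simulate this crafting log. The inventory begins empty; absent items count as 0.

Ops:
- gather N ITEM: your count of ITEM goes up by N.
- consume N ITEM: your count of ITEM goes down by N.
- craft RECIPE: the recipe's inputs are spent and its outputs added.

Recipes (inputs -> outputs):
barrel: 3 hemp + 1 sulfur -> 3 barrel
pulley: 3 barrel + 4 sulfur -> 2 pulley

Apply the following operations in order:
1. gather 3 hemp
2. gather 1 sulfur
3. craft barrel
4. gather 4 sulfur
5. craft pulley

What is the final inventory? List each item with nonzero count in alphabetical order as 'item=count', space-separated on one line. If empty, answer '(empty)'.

Answer: pulley=2

Derivation:
After 1 (gather 3 hemp): hemp=3
After 2 (gather 1 sulfur): hemp=3 sulfur=1
After 3 (craft barrel): barrel=3
After 4 (gather 4 sulfur): barrel=3 sulfur=4
After 5 (craft pulley): pulley=2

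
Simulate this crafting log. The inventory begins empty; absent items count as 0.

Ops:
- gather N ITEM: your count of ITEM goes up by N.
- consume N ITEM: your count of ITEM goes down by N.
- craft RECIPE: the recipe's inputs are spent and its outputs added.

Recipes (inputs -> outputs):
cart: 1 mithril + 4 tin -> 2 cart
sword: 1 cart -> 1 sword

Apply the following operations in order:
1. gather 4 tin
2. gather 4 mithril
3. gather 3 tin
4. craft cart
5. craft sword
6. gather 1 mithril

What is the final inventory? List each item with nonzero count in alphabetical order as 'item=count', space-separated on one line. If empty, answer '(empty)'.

Answer: cart=1 mithril=4 sword=1 tin=3

Derivation:
After 1 (gather 4 tin): tin=4
After 2 (gather 4 mithril): mithril=4 tin=4
After 3 (gather 3 tin): mithril=4 tin=7
After 4 (craft cart): cart=2 mithril=3 tin=3
After 5 (craft sword): cart=1 mithril=3 sword=1 tin=3
After 6 (gather 1 mithril): cart=1 mithril=4 sword=1 tin=3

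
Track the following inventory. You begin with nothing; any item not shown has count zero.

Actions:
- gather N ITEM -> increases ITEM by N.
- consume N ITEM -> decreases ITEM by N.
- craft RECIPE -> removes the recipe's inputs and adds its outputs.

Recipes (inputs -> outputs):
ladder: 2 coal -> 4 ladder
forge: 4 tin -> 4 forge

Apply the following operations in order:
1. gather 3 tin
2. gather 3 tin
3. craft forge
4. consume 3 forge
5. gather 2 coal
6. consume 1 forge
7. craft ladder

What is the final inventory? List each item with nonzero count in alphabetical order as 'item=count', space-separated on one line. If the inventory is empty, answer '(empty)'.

Answer: ladder=4 tin=2

Derivation:
After 1 (gather 3 tin): tin=3
After 2 (gather 3 tin): tin=6
After 3 (craft forge): forge=4 tin=2
After 4 (consume 3 forge): forge=1 tin=2
After 5 (gather 2 coal): coal=2 forge=1 tin=2
After 6 (consume 1 forge): coal=2 tin=2
After 7 (craft ladder): ladder=4 tin=2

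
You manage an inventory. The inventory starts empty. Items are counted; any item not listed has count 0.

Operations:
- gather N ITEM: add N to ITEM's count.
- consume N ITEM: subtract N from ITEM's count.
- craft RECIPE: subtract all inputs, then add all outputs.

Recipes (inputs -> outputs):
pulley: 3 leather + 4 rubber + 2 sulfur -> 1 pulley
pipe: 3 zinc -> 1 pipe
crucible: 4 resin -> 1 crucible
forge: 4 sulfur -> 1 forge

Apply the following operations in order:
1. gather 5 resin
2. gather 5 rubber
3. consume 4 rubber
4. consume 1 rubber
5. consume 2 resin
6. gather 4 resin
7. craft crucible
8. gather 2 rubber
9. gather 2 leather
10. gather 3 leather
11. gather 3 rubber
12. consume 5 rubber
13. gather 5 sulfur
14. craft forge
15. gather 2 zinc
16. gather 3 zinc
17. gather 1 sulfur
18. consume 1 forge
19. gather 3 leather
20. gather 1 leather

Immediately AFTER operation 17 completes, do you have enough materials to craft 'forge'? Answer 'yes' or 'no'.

After 1 (gather 5 resin): resin=5
After 2 (gather 5 rubber): resin=5 rubber=5
After 3 (consume 4 rubber): resin=5 rubber=1
After 4 (consume 1 rubber): resin=5
After 5 (consume 2 resin): resin=3
After 6 (gather 4 resin): resin=7
After 7 (craft crucible): crucible=1 resin=3
After 8 (gather 2 rubber): crucible=1 resin=3 rubber=2
After 9 (gather 2 leather): crucible=1 leather=2 resin=3 rubber=2
After 10 (gather 3 leather): crucible=1 leather=5 resin=3 rubber=2
After 11 (gather 3 rubber): crucible=1 leather=5 resin=3 rubber=5
After 12 (consume 5 rubber): crucible=1 leather=5 resin=3
After 13 (gather 5 sulfur): crucible=1 leather=5 resin=3 sulfur=5
After 14 (craft forge): crucible=1 forge=1 leather=5 resin=3 sulfur=1
After 15 (gather 2 zinc): crucible=1 forge=1 leather=5 resin=3 sulfur=1 zinc=2
After 16 (gather 3 zinc): crucible=1 forge=1 leather=5 resin=3 sulfur=1 zinc=5
After 17 (gather 1 sulfur): crucible=1 forge=1 leather=5 resin=3 sulfur=2 zinc=5

Answer: no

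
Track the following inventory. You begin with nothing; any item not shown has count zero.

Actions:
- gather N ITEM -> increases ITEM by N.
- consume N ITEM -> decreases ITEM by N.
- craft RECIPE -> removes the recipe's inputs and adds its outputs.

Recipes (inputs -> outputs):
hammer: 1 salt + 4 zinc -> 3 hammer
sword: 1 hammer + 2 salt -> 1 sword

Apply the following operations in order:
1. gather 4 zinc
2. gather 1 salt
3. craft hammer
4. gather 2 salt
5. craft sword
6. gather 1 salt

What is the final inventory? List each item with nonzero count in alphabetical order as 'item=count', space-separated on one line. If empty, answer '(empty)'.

Answer: hammer=2 salt=1 sword=1

Derivation:
After 1 (gather 4 zinc): zinc=4
After 2 (gather 1 salt): salt=1 zinc=4
After 3 (craft hammer): hammer=3
After 4 (gather 2 salt): hammer=3 salt=2
After 5 (craft sword): hammer=2 sword=1
After 6 (gather 1 salt): hammer=2 salt=1 sword=1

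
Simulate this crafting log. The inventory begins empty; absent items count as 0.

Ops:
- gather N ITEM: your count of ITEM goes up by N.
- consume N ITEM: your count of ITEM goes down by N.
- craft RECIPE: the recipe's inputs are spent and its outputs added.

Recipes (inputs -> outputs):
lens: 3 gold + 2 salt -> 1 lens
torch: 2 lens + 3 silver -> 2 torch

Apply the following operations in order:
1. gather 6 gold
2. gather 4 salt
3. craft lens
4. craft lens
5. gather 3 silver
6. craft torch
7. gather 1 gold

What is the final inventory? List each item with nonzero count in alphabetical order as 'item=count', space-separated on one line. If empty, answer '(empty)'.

After 1 (gather 6 gold): gold=6
After 2 (gather 4 salt): gold=6 salt=4
After 3 (craft lens): gold=3 lens=1 salt=2
After 4 (craft lens): lens=2
After 5 (gather 3 silver): lens=2 silver=3
After 6 (craft torch): torch=2
After 7 (gather 1 gold): gold=1 torch=2

Answer: gold=1 torch=2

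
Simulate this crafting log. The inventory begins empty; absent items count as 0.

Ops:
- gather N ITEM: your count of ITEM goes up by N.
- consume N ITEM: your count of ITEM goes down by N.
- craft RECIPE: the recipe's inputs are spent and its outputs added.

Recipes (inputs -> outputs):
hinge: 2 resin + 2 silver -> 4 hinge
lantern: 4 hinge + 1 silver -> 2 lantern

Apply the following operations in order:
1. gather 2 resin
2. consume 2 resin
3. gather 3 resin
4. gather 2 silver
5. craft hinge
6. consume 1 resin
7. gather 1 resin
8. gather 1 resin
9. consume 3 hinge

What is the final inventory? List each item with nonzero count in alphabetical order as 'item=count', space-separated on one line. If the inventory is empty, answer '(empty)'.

Answer: hinge=1 resin=2

Derivation:
After 1 (gather 2 resin): resin=2
After 2 (consume 2 resin): (empty)
After 3 (gather 3 resin): resin=3
After 4 (gather 2 silver): resin=3 silver=2
After 5 (craft hinge): hinge=4 resin=1
After 6 (consume 1 resin): hinge=4
After 7 (gather 1 resin): hinge=4 resin=1
After 8 (gather 1 resin): hinge=4 resin=2
After 9 (consume 3 hinge): hinge=1 resin=2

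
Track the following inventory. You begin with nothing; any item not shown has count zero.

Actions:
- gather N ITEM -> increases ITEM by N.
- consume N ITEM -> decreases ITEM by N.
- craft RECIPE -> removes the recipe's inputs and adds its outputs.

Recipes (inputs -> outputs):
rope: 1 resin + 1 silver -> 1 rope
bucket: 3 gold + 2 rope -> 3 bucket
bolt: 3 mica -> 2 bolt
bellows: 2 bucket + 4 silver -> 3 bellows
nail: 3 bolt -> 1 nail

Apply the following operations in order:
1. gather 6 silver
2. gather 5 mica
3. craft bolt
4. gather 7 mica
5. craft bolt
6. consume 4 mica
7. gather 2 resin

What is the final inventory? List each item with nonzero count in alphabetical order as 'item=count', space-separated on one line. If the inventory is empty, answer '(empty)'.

Answer: bolt=4 mica=2 resin=2 silver=6

Derivation:
After 1 (gather 6 silver): silver=6
After 2 (gather 5 mica): mica=5 silver=6
After 3 (craft bolt): bolt=2 mica=2 silver=6
After 4 (gather 7 mica): bolt=2 mica=9 silver=6
After 5 (craft bolt): bolt=4 mica=6 silver=6
After 6 (consume 4 mica): bolt=4 mica=2 silver=6
After 7 (gather 2 resin): bolt=4 mica=2 resin=2 silver=6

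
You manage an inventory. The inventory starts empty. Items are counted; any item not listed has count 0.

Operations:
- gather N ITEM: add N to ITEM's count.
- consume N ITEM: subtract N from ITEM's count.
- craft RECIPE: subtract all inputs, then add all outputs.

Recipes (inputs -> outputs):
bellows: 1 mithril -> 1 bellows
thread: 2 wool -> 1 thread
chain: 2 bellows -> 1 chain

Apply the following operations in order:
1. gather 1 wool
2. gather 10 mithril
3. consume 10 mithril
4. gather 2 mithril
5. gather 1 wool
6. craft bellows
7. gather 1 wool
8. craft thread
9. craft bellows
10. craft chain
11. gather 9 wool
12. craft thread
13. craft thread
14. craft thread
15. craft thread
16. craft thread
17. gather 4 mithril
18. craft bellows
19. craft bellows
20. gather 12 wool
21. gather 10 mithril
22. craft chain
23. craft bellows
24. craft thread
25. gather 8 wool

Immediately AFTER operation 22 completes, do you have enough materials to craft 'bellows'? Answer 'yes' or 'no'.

After 1 (gather 1 wool): wool=1
After 2 (gather 10 mithril): mithril=10 wool=1
After 3 (consume 10 mithril): wool=1
After 4 (gather 2 mithril): mithril=2 wool=1
After 5 (gather 1 wool): mithril=2 wool=2
After 6 (craft bellows): bellows=1 mithril=1 wool=2
After 7 (gather 1 wool): bellows=1 mithril=1 wool=3
After 8 (craft thread): bellows=1 mithril=1 thread=1 wool=1
After 9 (craft bellows): bellows=2 thread=1 wool=1
After 10 (craft chain): chain=1 thread=1 wool=1
After 11 (gather 9 wool): chain=1 thread=1 wool=10
After 12 (craft thread): chain=1 thread=2 wool=8
After 13 (craft thread): chain=1 thread=3 wool=6
After 14 (craft thread): chain=1 thread=4 wool=4
After 15 (craft thread): chain=1 thread=5 wool=2
After 16 (craft thread): chain=1 thread=6
After 17 (gather 4 mithril): chain=1 mithril=4 thread=6
After 18 (craft bellows): bellows=1 chain=1 mithril=3 thread=6
After 19 (craft bellows): bellows=2 chain=1 mithril=2 thread=6
After 20 (gather 12 wool): bellows=2 chain=1 mithril=2 thread=6 wool=12
After 21 (gather 10 mithril): bellows=2 chain=1 mithril=12 thread=6 wool=12
After 22 (craft chain): chain=2 mithril=12 thread=6 wool=12

Answer: yes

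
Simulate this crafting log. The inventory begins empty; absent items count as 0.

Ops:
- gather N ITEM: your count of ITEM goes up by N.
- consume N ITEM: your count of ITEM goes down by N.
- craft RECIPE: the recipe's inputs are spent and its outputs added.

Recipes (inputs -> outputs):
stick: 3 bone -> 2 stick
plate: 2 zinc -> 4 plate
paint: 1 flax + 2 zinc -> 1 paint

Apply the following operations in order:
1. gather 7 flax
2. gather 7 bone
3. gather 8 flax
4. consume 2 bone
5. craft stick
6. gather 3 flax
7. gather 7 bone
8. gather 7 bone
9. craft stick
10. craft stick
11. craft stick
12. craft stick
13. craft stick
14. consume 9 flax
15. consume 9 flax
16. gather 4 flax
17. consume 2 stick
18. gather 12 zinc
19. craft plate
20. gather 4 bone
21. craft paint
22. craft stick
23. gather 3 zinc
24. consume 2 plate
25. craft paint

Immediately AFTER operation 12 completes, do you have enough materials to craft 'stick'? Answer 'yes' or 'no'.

After 1 (gather 7 flax): flax=7
After 2 (gather 7 bone): bone=7 flax=7
After 3 (gather 8 flax): bone=7 flax=15
After 4 (consume 2 bone): bone=5 flax=15
After 5 (craft stick): bone=2 flax=15 stick=2
After 6 (gather 3 flax): bone=2 flax=18 stick=2
After 7 (gather 7 bone): bone=9 flax=18 stick=2
After 8 (gather 7 bone): bone=16 flax=18 stick=2
After 9 (craft stick): bone=13 flax=18 stick=4
After 10 (craft stick): bone=10 flax=18 stick=6
After 11 (craft stick): bone=7 flax=18 stick=8
After 12 (craft stick): bone=4 flax=18 stick=10

Answer: yes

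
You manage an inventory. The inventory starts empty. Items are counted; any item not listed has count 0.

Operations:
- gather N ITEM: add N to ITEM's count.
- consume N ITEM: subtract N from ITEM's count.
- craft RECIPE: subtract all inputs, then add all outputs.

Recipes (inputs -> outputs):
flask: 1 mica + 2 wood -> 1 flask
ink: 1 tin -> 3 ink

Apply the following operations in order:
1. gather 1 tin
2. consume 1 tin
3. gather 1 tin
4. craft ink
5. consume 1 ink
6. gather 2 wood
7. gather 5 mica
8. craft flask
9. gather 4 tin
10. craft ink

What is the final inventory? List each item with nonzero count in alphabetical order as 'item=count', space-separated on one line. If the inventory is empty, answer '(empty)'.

Answer: flask=1 ink=5 mica=4 tin=3

Derivation:
After 1 (gather 1 tin): tin=1
After 2 (consume 1 tin): (empty)
After 3 (gather 1 tin): tin=1
After 4 (craft ink): ink=3
After 5 (consume 1 ink): ink=2
After 6 (gather 2 wood): ink=2 wood=2
After 7 (gather 5 mica): ink=2 mica=5 wood=2
After 8 (craft flask): flask=1 ink=2 mica=4
After 9 (gather 4 tin): flask=1 ink=2 mica=4 tin=4
After 10 (craft ink): flask=1 ink=5 mica=4 tin=3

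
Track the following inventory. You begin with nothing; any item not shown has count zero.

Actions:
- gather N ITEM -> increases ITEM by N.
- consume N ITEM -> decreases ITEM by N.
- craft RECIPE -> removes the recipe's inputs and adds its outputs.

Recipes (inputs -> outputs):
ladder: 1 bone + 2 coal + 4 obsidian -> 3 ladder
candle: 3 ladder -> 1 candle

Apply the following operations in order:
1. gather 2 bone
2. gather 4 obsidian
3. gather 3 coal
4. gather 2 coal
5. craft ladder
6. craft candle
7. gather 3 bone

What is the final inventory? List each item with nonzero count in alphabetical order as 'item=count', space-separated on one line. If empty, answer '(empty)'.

After 1 (gather 2 bone): bone=2
After 2 (gather 4 obsidian): bone=2 obsidian=4
After 3 (gather 3 coal): bone=2 coal=3 obsidian=4
After 4 (gather 2 coal): bone=2 coal=5 obsidian=4
After 5 (craft ladder): bone=1 coal=3 ladder=3
After 6 (craft candle): bone=1 candle=1 coal=3
After 7 (gather 3 bone): bone=4 candle=1 coal=3

Answer: bone=4 candle=1 coal=3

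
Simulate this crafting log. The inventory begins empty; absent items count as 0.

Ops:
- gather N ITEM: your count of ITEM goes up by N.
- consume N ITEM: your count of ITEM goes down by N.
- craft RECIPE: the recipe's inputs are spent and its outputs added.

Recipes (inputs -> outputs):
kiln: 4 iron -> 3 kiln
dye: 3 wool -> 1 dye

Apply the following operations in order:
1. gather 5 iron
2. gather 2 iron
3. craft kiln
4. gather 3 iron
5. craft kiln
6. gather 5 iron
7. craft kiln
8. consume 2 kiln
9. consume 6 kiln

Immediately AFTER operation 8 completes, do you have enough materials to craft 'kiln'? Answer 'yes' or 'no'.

After 1 (gather 5 iron): iron=5
After 2 (gather 2 iron): iron=7
After 3 (craft kiln): iron=3 kiln=3
After 4 (gather 3 iron): iron=6 kiln=3
After 5 (craft kiln): iron=2 kiln=6
After 6 (gather 5 iron): iron=7 kiln=6
After 7 (craft kiln): iron=3 kiln=9
After 8 (consume 2 kiln): iron=3 kiln=7

Answer: no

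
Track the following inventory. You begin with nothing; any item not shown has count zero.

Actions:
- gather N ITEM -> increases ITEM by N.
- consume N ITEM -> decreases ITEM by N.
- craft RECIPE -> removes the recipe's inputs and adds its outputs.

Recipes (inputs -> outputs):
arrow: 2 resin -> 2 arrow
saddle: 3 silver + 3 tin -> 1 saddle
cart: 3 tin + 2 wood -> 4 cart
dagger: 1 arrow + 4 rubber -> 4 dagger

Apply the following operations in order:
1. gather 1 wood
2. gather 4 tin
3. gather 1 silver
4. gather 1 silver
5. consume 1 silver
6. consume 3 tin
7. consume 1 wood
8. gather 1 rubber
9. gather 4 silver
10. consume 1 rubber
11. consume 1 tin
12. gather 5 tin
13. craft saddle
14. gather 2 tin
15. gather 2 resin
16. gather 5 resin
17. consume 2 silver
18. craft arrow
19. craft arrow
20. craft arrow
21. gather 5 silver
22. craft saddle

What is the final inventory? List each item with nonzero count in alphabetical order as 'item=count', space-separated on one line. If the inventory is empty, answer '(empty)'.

Answer: arrow=6 resin=1 saddle=2 silver=2 tin=1

Derivation:
After 1 (gather 1 wood): wood=1
After 2 (gather 4 tin): tin=4 wood=1
After 3 (gather 1 silver): silver=1 tin=4 wood=1
After 4 (gather 1 silver): silver=2 tin=4 wood=1
After 5 (consume 1 silver): silver=1 tin=4 wood=1
After 6 (consume 3 tin): silver=1 tin=1 wood=1
After 7 (consume 1 wood): silver=1 tin=1
After 8 (gather 1 rubber): rubber=1 silver=1 tin=1
After 9 (gather 4 silver): rubber=1 silver=5 tin=1
After 10 (consume 1 rubber): silver=5 tin=1
After 11 (consume 1 tin): silver=5
After 12 (gather 5 tin): silver=5 tin=5
After 13 (craft saddle): saddle=1 silver=2 tin=2
After 14 (gather 2 tin): saddle=1 silver=2 tin=4
After 15 (gather 2 resin): resin=2 saddle=1 silver=2 tin=4
After 16 (gather 5 resin): resin=7 saddle=1 silver=2 tin=4
After 17 (consume 2 silver): resin=7 saddle=1 tin=4
After 18 (craft arrow): arrow=2 resin=5 saddle=1 tin=4
After 19 (craft arrow): arrow=4 resin=3 saddle=1 tin=4
After 20 (craft arrow): arrow=6 resin=1 saddle=1 tin=4
After 21 (gather 5 silver): arrow=6 resin=1 saddle=1 silver=5 tin=4
After 22 (craft saddle): arrow=6 resin=1 saddle=2 silver=2 tin=1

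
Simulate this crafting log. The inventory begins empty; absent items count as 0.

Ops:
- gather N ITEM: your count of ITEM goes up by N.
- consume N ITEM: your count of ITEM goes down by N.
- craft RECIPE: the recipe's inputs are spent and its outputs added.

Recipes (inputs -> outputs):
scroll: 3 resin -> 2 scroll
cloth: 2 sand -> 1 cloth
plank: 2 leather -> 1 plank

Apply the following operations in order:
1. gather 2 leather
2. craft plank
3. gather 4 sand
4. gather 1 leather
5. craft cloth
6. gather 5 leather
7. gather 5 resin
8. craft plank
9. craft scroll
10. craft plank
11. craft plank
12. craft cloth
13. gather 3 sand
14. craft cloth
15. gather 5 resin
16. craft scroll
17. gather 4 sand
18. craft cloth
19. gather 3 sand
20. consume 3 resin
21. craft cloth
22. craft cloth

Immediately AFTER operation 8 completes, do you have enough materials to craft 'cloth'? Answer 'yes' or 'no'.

After 1 (gather 2 leather): leather=2
After 2 (craft plank): plank=1
After 3 (gather 4 sand): plank=1 sand=4
After 4 (gather 1 leather): leather=1 plank=1 sand=4
After 5 (craft cloth): cloth=1 leather=1 plank=1 sand=2
After 6 (gather 5 leather): cloth=1 leather=6 plank=1 sand=2
After 7 (gather 5 resin): cloth=1 leather=6 plank=1 resin=5 sand=2
After 8 (craft plank): cloth=1 leather=4 plank=2 resin=5 sand=2

Answer: yes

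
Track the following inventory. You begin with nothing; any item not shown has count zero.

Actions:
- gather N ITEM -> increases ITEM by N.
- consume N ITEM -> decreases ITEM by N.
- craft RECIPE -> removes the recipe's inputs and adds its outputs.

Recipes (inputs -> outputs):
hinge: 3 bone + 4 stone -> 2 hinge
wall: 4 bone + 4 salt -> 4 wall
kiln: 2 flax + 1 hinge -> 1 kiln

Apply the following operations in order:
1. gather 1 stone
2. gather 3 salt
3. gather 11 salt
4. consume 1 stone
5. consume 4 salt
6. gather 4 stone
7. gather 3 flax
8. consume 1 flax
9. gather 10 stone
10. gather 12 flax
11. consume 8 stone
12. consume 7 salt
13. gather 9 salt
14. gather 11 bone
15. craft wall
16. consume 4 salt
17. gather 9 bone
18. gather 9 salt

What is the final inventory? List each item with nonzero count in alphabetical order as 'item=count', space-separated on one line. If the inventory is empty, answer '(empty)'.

After 1 (gather 1 stone): stone=1
After 2 (gather 3 salt): salt=3 stone=1
After 3 (gather 11 salt): salt=14 stone=1
After 4 (consume 1 stone): salt=14
After 5 (consume 4 salt): salt=10
After 6 (gather 4 stone): salt=10 stone=4
After 7 (gather 3 flax): flax=3 salt=10 stone=4
After 8 (consume 1 flax): flax=2 salt=10 stone=4
After 9 (gather 10 stone): flax=2 salt=10 stone=14
After 10 (gather 12 flax): flax=14 salt=10 stone=14
After 11 (consume 8 stone): flax=14 salt=10 stone=6
After 12 (consume 7 salt): flax=14 salt=3 stone=6
After 13 (gather 9 salt): flax=14 salt=12 stone=6
After 14 (gather 11 bone): bone=11 flax=14 salt=12 stone=6
After 15 (craft wall): bone=7 flax=14 salt=8 stone=6 wall=4
After 16 (consume 4 salt): bone=7 flax=14 salt=4 stone=6 wall=4
After 17 (gather 9 bone): bone=16 flax=14 salt=4 stone=6 wall=4
After 18 (gather 9 salt): bone=16 flax=14 salt=13 stone=6 wall=4

Answer: bone=16 flax=14 salt=13 stone=6 wall=4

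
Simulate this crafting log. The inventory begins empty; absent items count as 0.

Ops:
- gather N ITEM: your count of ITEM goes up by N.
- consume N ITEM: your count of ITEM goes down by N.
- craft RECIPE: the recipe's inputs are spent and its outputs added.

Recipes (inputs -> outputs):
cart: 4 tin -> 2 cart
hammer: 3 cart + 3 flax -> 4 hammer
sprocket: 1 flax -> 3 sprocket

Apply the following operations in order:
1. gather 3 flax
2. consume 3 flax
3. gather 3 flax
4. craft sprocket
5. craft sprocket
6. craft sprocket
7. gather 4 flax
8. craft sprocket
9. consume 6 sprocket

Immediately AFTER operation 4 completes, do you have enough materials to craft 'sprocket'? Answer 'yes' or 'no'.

After 1 (gather 3 flax): flax=3
After 2 (consume 3 flax): (empty)
After 3 (gather 3 flax): flax=3
After 4 (craft sprocket): flax=2 sprocket=3

Answer: yes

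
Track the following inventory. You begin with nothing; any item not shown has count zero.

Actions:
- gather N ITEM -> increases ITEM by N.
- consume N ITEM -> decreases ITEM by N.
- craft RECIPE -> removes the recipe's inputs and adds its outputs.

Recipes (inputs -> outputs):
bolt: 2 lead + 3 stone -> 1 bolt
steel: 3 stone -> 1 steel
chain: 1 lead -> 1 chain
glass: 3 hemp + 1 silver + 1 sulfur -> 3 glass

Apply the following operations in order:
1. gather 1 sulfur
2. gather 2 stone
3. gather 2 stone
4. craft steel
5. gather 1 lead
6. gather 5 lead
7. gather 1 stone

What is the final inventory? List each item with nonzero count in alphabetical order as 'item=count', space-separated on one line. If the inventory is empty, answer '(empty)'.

After 1 (gather 1 sulfur): sulfur=1
After 2 (gather 2 stone): stone=2 sulfur=1
After 3 (gather 2 stone): stone=4 sulfur=1
After 4 (craft steel): steel=1 stone=1 sulfur=1
After 5 (gather 1 lead): lead=1 steel=1 stone=1 sulfur=1
After 6 (gather 5 lead): lead=6 steel=1 stone=1 sulfur=1
After 7 (gather 1 stone): lead=6 steel=1 stone=2 sulfur=1

Answer: lead=6 steel=1 stone=2 sulfur=1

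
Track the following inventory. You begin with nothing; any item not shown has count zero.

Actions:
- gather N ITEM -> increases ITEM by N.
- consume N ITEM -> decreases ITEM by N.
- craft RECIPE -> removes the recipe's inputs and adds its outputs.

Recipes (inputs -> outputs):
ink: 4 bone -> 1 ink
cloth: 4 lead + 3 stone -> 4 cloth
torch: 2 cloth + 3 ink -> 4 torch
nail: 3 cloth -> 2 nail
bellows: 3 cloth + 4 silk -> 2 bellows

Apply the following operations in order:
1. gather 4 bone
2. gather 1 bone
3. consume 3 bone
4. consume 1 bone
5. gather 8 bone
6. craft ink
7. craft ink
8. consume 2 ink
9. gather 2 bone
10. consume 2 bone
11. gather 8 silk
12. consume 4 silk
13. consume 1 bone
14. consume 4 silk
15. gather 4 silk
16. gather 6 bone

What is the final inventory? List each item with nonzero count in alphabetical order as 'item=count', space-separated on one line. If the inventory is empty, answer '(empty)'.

Answer: bone=6 silk=4

Derivation:
After 1 (gather 4 bone): bone=4
After 2 (gather 1 bone): bone=5
After 3 (consume 3 bone): bone=2
After 4 (consume 1 bone): bone=1
After 5 (gather 8 bone): bone=9
After 6 (craft ink): bone=5 ink=1
After 7 (craft ink): bone=1 ink=2
After 8 (consume 2 ink): bone=1
After 9 (gather 2 bone): bone=3
After 10 (consume 2 bone): bone=1
After 11 (gather 8 silk): bone=1 silk=8
After 12 (consume 4 silk): bone=1 silk=4
After 13 (consume 1 bone): silk=4
After 14 (consume 4 silk): (empty)
After 15 (gather 4 silk): silk=4
After 16 (gather 6 bone): bone=6 silk=4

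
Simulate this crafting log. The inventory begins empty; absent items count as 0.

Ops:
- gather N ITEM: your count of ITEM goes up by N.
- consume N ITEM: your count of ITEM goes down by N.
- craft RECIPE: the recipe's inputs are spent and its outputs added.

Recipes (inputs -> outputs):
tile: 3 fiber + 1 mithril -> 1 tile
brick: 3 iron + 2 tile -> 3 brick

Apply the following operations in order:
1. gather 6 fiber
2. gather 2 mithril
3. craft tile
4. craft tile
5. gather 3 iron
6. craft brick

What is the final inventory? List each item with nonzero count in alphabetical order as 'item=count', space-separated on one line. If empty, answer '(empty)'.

Answer: brick=3

Derivation:
After 1 (gather 6 fiber): fiber=6
After 2 (gather 2 mithril): fiber=6 mithril=2
After 3 (craft tile): fiber=3 mithril=1 tile=1
After 4 (craft tile): tile=2
After 5 (gather 3 iron): iron=3 tile=2
After 6 (craft brick): brick=3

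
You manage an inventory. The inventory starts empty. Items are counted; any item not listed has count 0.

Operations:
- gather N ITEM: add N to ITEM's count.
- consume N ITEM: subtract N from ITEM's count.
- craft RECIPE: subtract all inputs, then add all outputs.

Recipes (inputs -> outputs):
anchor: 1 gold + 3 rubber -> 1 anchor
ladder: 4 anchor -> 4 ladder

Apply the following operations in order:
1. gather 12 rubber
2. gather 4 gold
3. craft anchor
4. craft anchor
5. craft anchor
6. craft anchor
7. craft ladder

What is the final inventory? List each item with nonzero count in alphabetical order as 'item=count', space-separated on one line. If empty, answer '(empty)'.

Answer: ladder=4

Derivation:
After 1 (gather 12 rubber): rubber=12
After 2 (gather 4 gold): gold=4 rubber=12
After 3 (craft anchor): anchor=1 gold=3 rubber=9
After 4 (craft anchor): anchor=2 gold=2 rubber=6
After 5 (craft anchor): anchor=3 gold=1 rubber=3
After 6 (craft anchor): anchor=4
After 7 (craft ladder): ladder=4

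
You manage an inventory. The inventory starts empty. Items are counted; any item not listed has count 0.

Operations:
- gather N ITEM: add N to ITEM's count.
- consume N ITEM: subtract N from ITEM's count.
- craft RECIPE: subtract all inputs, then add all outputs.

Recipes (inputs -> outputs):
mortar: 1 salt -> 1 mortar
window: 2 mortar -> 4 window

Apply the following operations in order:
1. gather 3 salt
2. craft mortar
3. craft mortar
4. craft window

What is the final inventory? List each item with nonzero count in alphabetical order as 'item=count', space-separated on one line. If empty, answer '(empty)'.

Answer: salt=1 window=4

Derivation:
After 1 (gather 3 salt): salt=3
After 2 (craft mortar): mortar=1 salt=2
After 3 (craft mortar): mortar=2 salt=1
After 4 (craft window): salt=1 window=4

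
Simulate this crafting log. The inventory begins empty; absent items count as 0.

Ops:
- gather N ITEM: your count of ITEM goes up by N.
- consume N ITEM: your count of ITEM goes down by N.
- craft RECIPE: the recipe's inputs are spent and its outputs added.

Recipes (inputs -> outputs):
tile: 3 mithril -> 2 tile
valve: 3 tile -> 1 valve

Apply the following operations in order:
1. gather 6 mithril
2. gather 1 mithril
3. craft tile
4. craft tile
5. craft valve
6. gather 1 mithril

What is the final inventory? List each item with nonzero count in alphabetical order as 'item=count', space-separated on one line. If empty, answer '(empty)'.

Answer: mithril=2 tile=1 valve=1

Derivation:
After 1 (gather 6 mithril): mithril=6
After 2 (gather 1 mithril): mithril=7
After 3 (craft tile): mithril=4 tile=2
After 4 (craft tile): mithril=1 tile=4
After 5 (craft valve): mithril=1 tile=1 valve=1
After 6 (gather 1 mithril): mithril=2 tile=1 valve=1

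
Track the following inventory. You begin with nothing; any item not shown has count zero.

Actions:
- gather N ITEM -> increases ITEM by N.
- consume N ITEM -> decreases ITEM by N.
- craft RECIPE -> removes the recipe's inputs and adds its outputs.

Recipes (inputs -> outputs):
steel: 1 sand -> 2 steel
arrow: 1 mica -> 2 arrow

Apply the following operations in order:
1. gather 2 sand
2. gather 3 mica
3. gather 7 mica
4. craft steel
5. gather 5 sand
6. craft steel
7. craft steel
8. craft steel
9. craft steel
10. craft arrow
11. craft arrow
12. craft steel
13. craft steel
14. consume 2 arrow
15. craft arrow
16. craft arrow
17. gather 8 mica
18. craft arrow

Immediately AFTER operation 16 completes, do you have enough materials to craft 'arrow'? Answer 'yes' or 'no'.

Answer: yes

Derivation:
After 1 (gather 2 sand): sand=2
After 2 (gather 3 mica): mica=3 sand=2
After 3 (gather 7 mica): mica=10 sand=2
After 4 (craft steel): mica=10 sand=1 steel=2
After 5 (gather 5 sand): mica=10 sand=6 steel=2
After 6 (craft steel): mica=10 sand=5 steel=4
After 7 (craft steel): mica=10 sand=4 steel=6
After 8 (craft steel): mica=10 sand=3 steel=8
After 9 (craft steel): mica=10 sand=2 steel=10
After 10 (craft arrow): arrow=2 mica=9 sand=2 steel=10
After 11 (craft arrow): arrow=4 mica=8 sand=2 steel=10
After 12 (craft steel): arrow=4 mica=8 sand=1 steel=12
After 13 (craft steel): arrow=4 mica=8 steel=14
After 14 (consume 2 arrow): arrow=2 mica=8 steel=14
After 15 (craft arrow): arrow=4 mica=7 steel=14
After 16 (craft arrow): arrow=6 mica=6 steel=14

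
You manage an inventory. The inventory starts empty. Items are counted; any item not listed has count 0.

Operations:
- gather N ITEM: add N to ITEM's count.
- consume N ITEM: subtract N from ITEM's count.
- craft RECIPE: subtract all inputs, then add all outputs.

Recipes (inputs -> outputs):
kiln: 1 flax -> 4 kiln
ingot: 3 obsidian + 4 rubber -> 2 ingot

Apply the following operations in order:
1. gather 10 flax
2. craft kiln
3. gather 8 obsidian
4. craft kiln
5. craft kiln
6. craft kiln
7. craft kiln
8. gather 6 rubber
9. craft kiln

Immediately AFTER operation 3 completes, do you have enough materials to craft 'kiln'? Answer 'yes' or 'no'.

After 1 (gather 10 flax): flax=10
After 2 (craft kiln): flax=9 kiln=4
After 3 (gather 8 obsidian): flax=9 kiln=4 obsidian=8

Answer: yes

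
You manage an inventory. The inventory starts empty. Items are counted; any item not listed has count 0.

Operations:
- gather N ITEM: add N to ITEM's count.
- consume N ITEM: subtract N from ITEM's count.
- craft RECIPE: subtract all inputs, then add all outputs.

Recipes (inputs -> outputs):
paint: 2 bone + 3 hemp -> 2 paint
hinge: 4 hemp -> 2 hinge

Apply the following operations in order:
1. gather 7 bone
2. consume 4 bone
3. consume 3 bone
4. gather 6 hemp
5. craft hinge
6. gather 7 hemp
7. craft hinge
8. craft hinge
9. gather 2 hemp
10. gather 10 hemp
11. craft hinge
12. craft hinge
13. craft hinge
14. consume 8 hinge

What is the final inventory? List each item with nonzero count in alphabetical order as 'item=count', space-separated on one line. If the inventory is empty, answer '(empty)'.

After 1 (gather 7 bone): bone=7
After 2 (consume 4 bone): bone=3
After 3 (consume 3 bone): (empty)
After 4 (gather 6 hemp): hemp=6
After 5 (craft hinge): hemp=2 hinge=2
After 6 (gather 7 hemp): hemp=9 hinge=2
After 7 (craft hinge): hemp=5 hinge=4
After 8 (craft hinge): hemp=1 hinge=6
After 9 (gather 2 hemp): hemp=3 hinge=6
After 10 (gather 10 hemp): hemp=13 hinge=6
After 11 (craft hinge): hemp=9 hinge=8
After 12 (craft hinge): hemp=5 hinge=10
After 13 (craft hinge): hemp=1 hinge=12
After 14 (consume 8 hinge): hemp=1 hinge=4

Answer: hemp=1 hinge=4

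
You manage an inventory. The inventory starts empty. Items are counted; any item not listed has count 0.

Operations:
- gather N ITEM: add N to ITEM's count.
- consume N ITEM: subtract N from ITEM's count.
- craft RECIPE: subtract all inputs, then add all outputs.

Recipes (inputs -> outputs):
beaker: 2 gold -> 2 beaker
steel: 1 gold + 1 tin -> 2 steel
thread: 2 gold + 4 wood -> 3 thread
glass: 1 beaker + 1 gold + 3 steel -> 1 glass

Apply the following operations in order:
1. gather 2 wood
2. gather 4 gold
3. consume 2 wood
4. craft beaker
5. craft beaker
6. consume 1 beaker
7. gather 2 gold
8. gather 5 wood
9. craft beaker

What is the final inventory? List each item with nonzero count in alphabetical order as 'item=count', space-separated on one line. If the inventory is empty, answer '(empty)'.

Answer: beaker=5 wood=5

Derivation:
After 1 (gather 2 wood): wood=2
After 2 (gather 4 gold): gold=4 wood=2
After 3 (consume 2 wood): gold=4
After 4 (craft beaker): beaker=2 gold=2
After 5 (craft beaker): beaker=4
After 6 (consume 1 beaker): beaker=3
After 7 (gather 2 gold): beaker=3 gold=2
After 8 (gather 5 wood): beaker=3 gold=2 wood=5
After 9 (craft beaker): beaker=5 wood=5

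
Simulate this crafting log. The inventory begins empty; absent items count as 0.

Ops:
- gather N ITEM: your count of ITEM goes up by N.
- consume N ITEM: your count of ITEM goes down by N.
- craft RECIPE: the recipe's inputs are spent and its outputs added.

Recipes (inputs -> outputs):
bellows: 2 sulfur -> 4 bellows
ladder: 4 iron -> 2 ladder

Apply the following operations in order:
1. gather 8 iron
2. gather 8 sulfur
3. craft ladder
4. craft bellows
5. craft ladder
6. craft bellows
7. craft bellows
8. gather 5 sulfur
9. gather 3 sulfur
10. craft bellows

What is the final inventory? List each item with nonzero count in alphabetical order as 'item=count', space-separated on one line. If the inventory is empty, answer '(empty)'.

After 1 (gather 8 iron): iron=8
After 2 (gather 8 sulfur): iron=8 sulfur=8
After 3 (craft ladder): iron=4 ladder=2 sulfur=8
After 4 (craft bellows): bellows=4 iron=4 ladder=2 sulfur=6
After 5 (craft ladder): bellows=4 ladder=4 sulfur=6
After 6 (craft bellows): bellows=8 ladder=4 sulfur=4
After 7 (craft bellows): bellows=12 ladder=4 sulfur=2
After 8 (gather 5 sulfur): bellows=12 ladder=4 sulfur=7
After 9 (gather 3 sulfur): bellows=12 ladder=4 sulfur=10
After 10 (craft bellows): bellows=16 ladder=4 sulfur=8

Answer: bellows=16 ladder=4 sulfur=8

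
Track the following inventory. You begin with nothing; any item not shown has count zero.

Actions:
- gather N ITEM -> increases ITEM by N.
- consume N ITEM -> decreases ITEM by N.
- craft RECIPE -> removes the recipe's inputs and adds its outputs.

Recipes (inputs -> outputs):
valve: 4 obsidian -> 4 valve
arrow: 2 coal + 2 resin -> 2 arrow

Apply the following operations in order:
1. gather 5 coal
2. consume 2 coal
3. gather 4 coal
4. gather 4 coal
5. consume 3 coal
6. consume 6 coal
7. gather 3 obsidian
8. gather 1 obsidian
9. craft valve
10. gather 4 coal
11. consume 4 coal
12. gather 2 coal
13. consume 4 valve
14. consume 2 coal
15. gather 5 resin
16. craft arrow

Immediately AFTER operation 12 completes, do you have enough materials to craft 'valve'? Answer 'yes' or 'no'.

After 1 (gather 5 coal): coal=5
After 2 (consume 2 coal): coal=3
After 3 (gather 4 coal): coal=7
After 4 (gather 4 coal): coal=11
After 5 (consume 3 coal): coal=8
After 6 (consume 6 coal): coal=2
After 7 (gather 3 obsidian): coal=2 obsidian=3
After 8 (gather 1 obsidian): coal=2 obsidian=4
After 9 (craft valve): coal=2 valve=4
After 10 (gather 4 coal): coal=6 valve=4
After 11 (consume 4 coal): coal=2 valve=4
After 12 (gather 2 coal): coal=4 valve=4

Answer: no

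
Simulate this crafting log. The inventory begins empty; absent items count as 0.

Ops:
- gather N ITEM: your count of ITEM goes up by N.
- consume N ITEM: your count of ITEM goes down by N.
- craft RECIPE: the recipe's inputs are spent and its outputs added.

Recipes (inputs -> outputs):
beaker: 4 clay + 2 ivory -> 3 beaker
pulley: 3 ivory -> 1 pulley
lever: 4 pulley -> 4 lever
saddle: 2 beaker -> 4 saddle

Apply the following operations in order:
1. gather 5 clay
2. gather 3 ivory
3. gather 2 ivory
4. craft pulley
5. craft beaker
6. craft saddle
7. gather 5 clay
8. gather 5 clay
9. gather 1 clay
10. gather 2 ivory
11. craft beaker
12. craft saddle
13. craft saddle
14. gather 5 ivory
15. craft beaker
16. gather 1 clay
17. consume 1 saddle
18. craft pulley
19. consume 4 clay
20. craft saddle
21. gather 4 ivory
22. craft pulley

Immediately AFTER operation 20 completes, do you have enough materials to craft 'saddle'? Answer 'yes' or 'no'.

After 1 (gather 5 clay): clay=5
After 2 (gather 3 ivory): clay=5 ivory=3
After 3 (gather 2 ivory): clay=5 ivory=5
After 4 (craft pulley): clay=5 ivory=2 pulley=1
After 5 (craft beaker): beaker=3 clay=1 pulley=1
After 6 (craft saddle): beaker=1 clay=1 pulley=1 saddle=4
After 7 (gather 5 clay): beaker=1 clay=6 pulley=1 saddle=4
After 8 (gather 5 clay): beaker=1 clay=11 pulley=1 saddle=4
After 9 (gather 1 clay): beaker=1 clay=12 pulley=1 saddle=4
After 10 (gather 2 ivory): beaker=1 clay=12 ivory=2 pulley=1 saddle=4
After 11 (craft beaker): beaker=4 clay=8 pulley=1 saddle=4
After 12 (craft saddle): beaker=2 clay=8 pulley=1 saddle=8
After 13 (craft saddle): clay=8 pulley=1 saddle=12
After 14 (gather 5 ivory): clay=8 ivory=5 pulley=1 saddle=12
After 15 (craft beaker): beaker=3 clay=4 ivory=3 pulley=1 saddle=12
After 16 (gather 1 clay): beaker=3 clay=5 ivory=3 pulley=1 saddle=12
After 17 (consume 1 saddle): beaker=3 clay=5 ivory=3 pulley=1 saddle=11
After 18 (craft pulley): beaker=3 clay=5 pulley=2 saddle=11
After 19 (consume 4 clay): beaker=3 clay=1 pulley=2 saddle=11
After 20 (craft saddle): beaker=1 clay=1 pulley=2 saddle=15

Answer: no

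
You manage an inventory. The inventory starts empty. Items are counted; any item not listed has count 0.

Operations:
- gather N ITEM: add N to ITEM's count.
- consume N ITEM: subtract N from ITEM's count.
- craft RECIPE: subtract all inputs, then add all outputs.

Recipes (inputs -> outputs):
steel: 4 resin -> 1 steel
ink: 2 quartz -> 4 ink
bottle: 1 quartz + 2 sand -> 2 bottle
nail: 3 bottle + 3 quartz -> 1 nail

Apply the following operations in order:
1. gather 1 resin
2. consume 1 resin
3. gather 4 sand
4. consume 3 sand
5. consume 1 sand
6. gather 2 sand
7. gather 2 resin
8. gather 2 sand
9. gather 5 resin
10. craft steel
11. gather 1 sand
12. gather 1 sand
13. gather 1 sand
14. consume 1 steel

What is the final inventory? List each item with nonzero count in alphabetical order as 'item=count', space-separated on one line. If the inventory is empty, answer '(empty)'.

Answer: resin=3 sand=7

Derivation:
After 1 (gather 1 resin): resin=1
After 2 (consume 1 resin): (empty)
After 3 (gather 4 sand): sand=4
After 4 (consume 3 sand): sand=1
After 5 (consume 1 sand): (empty)
After 6 (gather 2 sand): sand=2
After 7 (gather 2 resin): resin=2 sand=2
After 8 (gather 2 sand): resin=2 sand=4
After 9 (gather 5 resin): resin=7 sand=4
After 10 (craft steel): resin=3 sand=4 steel=1
After 11 (gather 1 sand): resin=3 sand=5 steel=1
After 12 (gather 1 sand): resin=3 sand=6 steel=1
After 13 (gather 1 sand): resin=3 sand=7 steel=1
After 14 (consume 1 steel): resin=3 sand=7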